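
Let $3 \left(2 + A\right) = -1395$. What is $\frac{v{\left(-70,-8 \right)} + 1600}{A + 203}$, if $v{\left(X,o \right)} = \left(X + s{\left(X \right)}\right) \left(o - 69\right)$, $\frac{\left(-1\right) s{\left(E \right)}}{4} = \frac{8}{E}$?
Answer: $- \frac{17387}{660} \approx -26.344$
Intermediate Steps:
$A = -467$ ($A = -2 + \frac{1}{3} \left(-1395\right) = -2 - 465 = -467$)
$s{\left(E \right)} = - \frac{32}{E}$ ($s{\left(E \right)} = - 4 \frac{8}{E} = - \frac{32}{E}$)
$v{\left(X,o \right)} = \left(-69 + o\right) \left(X - \frac{32}{X}\right)$ ($v{\left(X,o \right)} = \left(X - \frac{32}{X}\right) \left(o - 69\right) = \left(X - \frac{32}{X}\right) \left(-69 + o\right) = \left(-69 + o\right) \left(X - \frac{32}{X}\right)$)
$\frac{v{\left(-70,-8 \right)} + 1600}{A + 203} = \frac{\frac{2208 - -256 + \left(-70\right)^{2} \left(-69 - 8\right)}{-70} + 1600}{-467 + 203} = \frac{- \frac{2208 + 256 + 4900 \left(-77\right)}{70} + 1600}{-264} = \left(- \frac{2208 + 256 - 377300}{70} + 1600\right) \left(- \frac{1}{264}\right) = \left(\left(- \frac{1}{70}\right) \left(-374836\right) + 1600\right) \left(- \frac{1}{264}\right) = \left(\frac{26774}{5} + 1600\right) \left(- \frac{1}{264}\right) = \frac{34774}{5} \left(- \frac{1}{264}\right) = - \frac{17387}{660}$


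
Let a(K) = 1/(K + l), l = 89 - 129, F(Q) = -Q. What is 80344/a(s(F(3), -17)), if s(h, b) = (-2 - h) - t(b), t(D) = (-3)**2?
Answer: -3856512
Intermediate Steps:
t(D) = 9
s(h, b) = -11 - h (s(h, b) = (-2 - h) - 1*9 = (-2 - h) - 9 = -11 - h)
l = -40
a(K) = 1/(-40 + K) (a(K) = 1/(K - 40) = 1/(-40 + K))
80344/a(s(F(3), -17)) = 80344/(1/(-40 + (-11 - (-1)*3))) = 80344/(1/(-40 + (-11 - 1*(-3)))) = 80344/(1/(-40 + (-11 + 3))) = 80344/(1/(-40 - 8)) = 80344/(1/(-48)) = 80344/(-1/48) = 80344*(-48) = -3856512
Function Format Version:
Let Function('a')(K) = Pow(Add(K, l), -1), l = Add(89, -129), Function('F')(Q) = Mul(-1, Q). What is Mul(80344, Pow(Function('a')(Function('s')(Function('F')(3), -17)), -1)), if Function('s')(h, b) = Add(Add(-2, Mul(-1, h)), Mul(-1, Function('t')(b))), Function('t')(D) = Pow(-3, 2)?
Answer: -3856512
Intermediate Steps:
Function('t')(D) = 9
Function('s')(h, b) = Add(-11, Mul(-1, h)) (Function('s')(h, b) = Add(Add(-2, Mul(-1, h)), Mul(-1, 9)) = Add(Add(-2, Mul(-1, h)), -9) = Add(-11, Mul(-1, h)))
l = -40
Function('a')(K) = Pow(Add(-40, K), -1) (Function('a')(K) = Pow(Add(K, -40), -1) = Pow(Add(-40, K), -1))
Mul(80344, Pow(Function('a')(Function('s')(Function('F')(3), -17)), -1)) = Mul(80344, Pow(Pow(Add(-40, Add(-11, Mul(-1, Mul(-1, 3)))), -1), -1)) = Mul(80344, Pow(Pow(Add(-40, Add(-11, Mul(-1, -3))), -1), -1)) = Mul(80344, Pow(Pow(Add(-40, Add(-11, 3)), -1), -1)) = Mul(80344, Pow(Pow(Add(-40, -8), -1), -1)) = Mul(80344, Pow(Pow(-48, -1), -1)) = Mul(80344, Pow(Rational(-1, 48), -1)) = Mul(80344, -48) = -3856512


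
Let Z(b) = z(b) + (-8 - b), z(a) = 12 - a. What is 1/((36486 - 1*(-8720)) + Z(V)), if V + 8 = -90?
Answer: 1/45406 ≈ 2.2024e-5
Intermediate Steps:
V = -98 (V = -8 - 90 = -98)
Z(b) = 4 - 2*b (Z(b) = (12 - b) + (-8 - b) = 4 - 2*b)
1/((36486 - 1*(-8720)) + Z(V)) = 1/((36486 - 1*(-8720)) + (4 - 2*(-98))) = 1/((36486 + 8720) + (4 + 196)) = 1/(45206 + 200) = 1/45406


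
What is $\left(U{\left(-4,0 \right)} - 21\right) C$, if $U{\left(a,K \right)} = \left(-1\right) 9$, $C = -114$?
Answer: $3420$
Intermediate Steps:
$U{\left(a,K \right)} = -9$
$\left(U{\left(-4,0 \right)} - 21\right) C = \left(-9 - 21\right) \left(-114\right) = \left(-30\right) \left(-114\right) = 3420$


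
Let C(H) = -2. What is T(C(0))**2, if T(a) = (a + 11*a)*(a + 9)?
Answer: 28224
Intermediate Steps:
T(a) = 12*a*(9 + a) (T(a) = (12*a)*(9 + a) = 12*a*(9 + a))
T(C(0))**2 = (12*(-2)*(9 - 2))**2 = (12*(-2)*7)**2 = (-168)**2 = 28224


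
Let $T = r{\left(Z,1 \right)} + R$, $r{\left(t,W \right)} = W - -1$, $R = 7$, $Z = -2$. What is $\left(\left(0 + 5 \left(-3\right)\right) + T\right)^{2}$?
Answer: $36$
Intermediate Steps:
$r{\left(t,W \right)} = 1 + W$ ($r{\left(t,W \right)} = W + 1 = 1 + W$)
$T = 9$ ($T = \left(1 + 1\right) + 7 = 2 + 7 = 9$)
$\left(\left(0 + 5 \left(-3\right)\right) + T\right)^{2} = \left(\left(0 + 5 \left(-3\right)\right) + 9\right)^{2} = \left(\left(0 - 15\right) + 9\right)^{2} = \left(-15 + 9\right)^{2} = \left(-6\right)^{2} = 36$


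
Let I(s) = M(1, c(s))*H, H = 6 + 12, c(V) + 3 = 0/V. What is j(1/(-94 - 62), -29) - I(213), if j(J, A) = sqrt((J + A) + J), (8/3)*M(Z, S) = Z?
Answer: -27/4 + I*sqrt(176514)/78 ≈ -6.75 + 5.3864*I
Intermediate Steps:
c(V) = -3 (c(V) = -3 + 0/V = -3 + 0 = -3)
M(Z, S) = 3*Z/8
H = 18
I(s) = 27/4 (I(s) = ((3/8)*1)*18 = (3/8)*18 = 27/4)
j(J, A) = sqrt(A + 2*J) (j(J, A) = sqrt((A + J) + J) = sqrt(A + 2*J))
j(1/(-94 - 62), -29) - I(213) = sqrt(-29 + 2/(-94 - 62)) - 1*27/4 = sqrt(-29 + 2/(-156)) - 27/4 = sqrt(-29 + 2*(-1/156)) - 27/4 = sqrt(-29 - 1/78) - 27/4 = sqrt(-2263/78) - 27/4 = I*sqrt(176514)/78 - 27/4 = -27/4 + I*sqrt(176514)/78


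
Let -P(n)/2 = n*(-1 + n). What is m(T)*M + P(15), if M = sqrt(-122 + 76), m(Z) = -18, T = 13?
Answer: -420 - 18*I*sqrt(46) ≈ -420.0 - 122.08*I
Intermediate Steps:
P(n) = -2*n*(-1 + n)
M = I*sqrt(46) (M = sqrt(-46) = I*sqrt(46) ≈ 6.7823*I)
m(T)*M + P(15) = -18*I*sqrt(46) + 2*15*(1 - 1*15) = -18*I*sqrt(46) + 2*15*(1 - 15) = -18*I*sqrt(46) + 2*15*(-14) = -18*I*sqrt(46) - 420 = -420 - 18*I*sqrt(46)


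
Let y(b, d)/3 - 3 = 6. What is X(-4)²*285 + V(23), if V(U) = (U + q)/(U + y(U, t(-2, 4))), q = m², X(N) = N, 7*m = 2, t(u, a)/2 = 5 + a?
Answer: 11173131/2450 ≈ 4560.5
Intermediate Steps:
t(u, a) = 10 + 2*a (t(u, a) = 2*(5 + a) = 10 + 2*a)
m = 2/7 (m = (⅐)*2 = 2/7 ≈ 0.28571)
y(b, d) = 27 (y(b, d) = 9 + 3*6 = 9 + 18 = 27)
q = 4/49 (q = (2/7)² = 4/49 ≈ 0.081633)
V(U) = (4/49 + U)/(27 + U) (V(U) = (U + 4/49)/(U + 27) = (4/49 + U)/(27 + U))
X(-4)²*285 + V(23) = (-4)²*285 + (4/49 + 23)/(27 + 23) = 16*285 + (1131/49)/50 = 4560 + (1/50)*(1131/49) = 4560 + 1131/2450 = 11173131/2450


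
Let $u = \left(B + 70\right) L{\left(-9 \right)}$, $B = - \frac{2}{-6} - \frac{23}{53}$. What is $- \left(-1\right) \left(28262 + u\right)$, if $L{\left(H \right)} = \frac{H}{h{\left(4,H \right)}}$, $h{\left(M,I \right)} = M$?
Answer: $\frac{2979101}{106} \approx 28105.0$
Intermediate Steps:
$L{\left(H \right)} = \frac{H}{4}$
$B = - \frac{16}{159}$ ($B = \left(-2\right) \left(- \frac{1}{6}\right) - \frac{23}{53} = \frac{1}{3} - \frac{23}{53} = - \frac{16}{159} \approx -0.10063$)
$u = - \frac{16671}{106}$ ($u = \left(- \frac{16}{159} + 70\right) \frac{1}{4} \left(-9\right) = \frac{11114}{159} \left(- \frac{9}{4}\right) = - \frac{16671}{106} \approx -157.27$)
$- \left(-1\right) \left(28262 + u\right) = - \left(-1\right) \left(28262 - \frac{16671}{106}\right) = - \frac{\left(-1\right) 2979101}{106} = \left(-1\right) \left(- \frac{2979101}{106}\right) = \frac{2979101}{106}$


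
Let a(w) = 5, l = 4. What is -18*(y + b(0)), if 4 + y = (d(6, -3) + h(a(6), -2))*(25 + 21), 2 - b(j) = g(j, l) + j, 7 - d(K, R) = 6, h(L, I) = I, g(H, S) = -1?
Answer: 846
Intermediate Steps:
d(K, R) = 1 (d(K, R) = 7 - 1*6 = 7 - 6 = 1)
b(j) = 3 - j (b(j) = 2 - (-1 + j) = 2 + (1 - j) = 3 - j)
y = -50 (y = -4 + (1 - 2)*(25 + 21) = -4 - 1*46 = -4 - 46 = -50)
-18*(y + b(0)) = -18*(-50 + (3 - 1*0)) = -18*(-50 + (3 + 0)) = -18*(-50 + 3) = -18*(-47) = 846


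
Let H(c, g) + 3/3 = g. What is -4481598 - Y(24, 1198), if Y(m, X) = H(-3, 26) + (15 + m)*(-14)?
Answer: -4481077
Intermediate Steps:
H(c, g) = -1 + g
Y(m, X) = -185 - 14*m (Y(m, X) = (-1 + 26) + (15 + m)*(-14) = 25 + (-210 - 14*m) = -185 - 14*m)
-4481598 - Y(24, 1198) = -4481598 - (-185 - 14*24) = -4481598 - (-185 - 336) = -4481598 - 1*(-521) = -4481598 + 521 = -4481077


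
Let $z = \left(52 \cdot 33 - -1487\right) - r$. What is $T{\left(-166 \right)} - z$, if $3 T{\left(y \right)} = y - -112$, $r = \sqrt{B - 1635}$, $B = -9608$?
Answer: $-3221 + i \sqrt{11243} \approx -3221.0 + 106.03 i$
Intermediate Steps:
$r = i \sqrt{11243}$ ($r = \sqrt{-9608 - 1635} = \sqrt{-11243} = i \sqrt{11243} \approx 106.03 i$)
$T{\left(y \right)} = \frac{112}{3} + \frac{y}{3}$ ($T{\left(y \right)} = \frac{y - -112}{3} = \frac{y + 112}{3} = \frac{112 + y}{3} = \frac{112}{3} + \frac{y}{3}$)
$z = 3203 - i \sqrt{11243}$ ($z = \left(52 \cdot 33 - -1487\right) - i \sqrt{11243} = \left(1716 + 1487\right) - i \sqrt{11243} = 3203 - i \sqrt{11243} \approx 3203.0 - 106.03 i$)
$T{\left(-166 \right)} - z = \left(\frac{112}{3} + \frac{1}{3} \left(-166\right)\right) - \left(3203 - i \sqrt{11243}\right) = \left(\frac{112}{3} - \frac{166}{3}\right) - \left(3203 - i \sqrt{11243}\right) = -18 - \left(3203 - i \sqrt{11243}\right) = -3221 + i \sqrt{11243}$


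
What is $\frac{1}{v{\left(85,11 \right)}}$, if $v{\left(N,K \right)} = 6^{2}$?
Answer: $\frac{1}{36} \approx 0.027778$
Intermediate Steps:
$v{\left(N,K \right)} = 36$
$\frac{1}{v{\left(85,11 \right)}} = \frac{1}{36}$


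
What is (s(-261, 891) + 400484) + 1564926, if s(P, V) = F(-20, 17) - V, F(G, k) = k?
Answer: 1964536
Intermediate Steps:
s(P, V) = 17 - V
(s(-261, 891) + 400484) + 1564926 = ((17 - 1*891) + 400484) + 1564926 = ((17 - 891) + 400484) + 1564926 = (-874 + 400484) + 1564926 = 399610 + 1564926 = 1964536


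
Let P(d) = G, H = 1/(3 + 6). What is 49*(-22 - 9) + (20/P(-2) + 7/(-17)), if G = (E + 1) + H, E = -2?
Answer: -52425/34 ≈ -1541.9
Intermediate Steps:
H = ⅑ (H = 1/9 = ⅑ ≈ 0.11111)
G = -8/9 (G = (-2 + 1) + ⅑ = -1 + ⅑ = -8/9 ≈ -0.88889)
P(d) = -8/9
49*(-22 - 9) + (20/P(-2) + 7/(-17)) = 49*(-22 - 9) + (20/(-8/9) + 7/(-17)) = 49*(-31) + (20*(-9/8) + 7*(-1/17)) = -1519 + (-45/2 - 7/17) = -1519 - 779/34 = -52425/34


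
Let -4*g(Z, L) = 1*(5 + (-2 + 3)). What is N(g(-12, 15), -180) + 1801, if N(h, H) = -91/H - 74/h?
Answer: 333151/180 ≈ 1850.8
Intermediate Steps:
g(Z, L) = -3/2 (g(Z, L) = -(5 + (-2 + 3))/4 = -(5 + 1)/4 = -6/4 = -¼*6 = -3/2)
N(g(-12, 15), -180) + 1801 = (-91/(-180) - 74/(-3/2)) + 1801 = (-91*(-1/180) - 74*(-⅔)) + 1801 = (91/180 + 148/3) + 1801 = 8971/180 + 1801 = 333151/180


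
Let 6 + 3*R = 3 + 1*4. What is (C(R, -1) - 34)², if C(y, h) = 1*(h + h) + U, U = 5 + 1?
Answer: 900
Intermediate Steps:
R = ⅓ (R = -2 + (3 + 1*4)/3 = -2 + (3 + 4)/3 = -2 + (⅓)*7 = -2 + 7/3 = ⅓ ≈ 0.33333)
U = 6
C(y, h) = 6 + 2*h (C(y, h) = 1*(h + h) + 6 = 1*(2*h) + 6 = 2*h + 6 = 6 + 2*h)
(C(R, -1) - 34)² = ((6 + 2*(-1)) - 34)² = ((6 - 2) - 34)² = (4 - 34)² = (-30)² = 900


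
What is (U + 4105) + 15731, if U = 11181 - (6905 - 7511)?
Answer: 31623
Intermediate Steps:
U = 11787 (U = 11181 - 1*(-606) = 11181 + 606 = 11787)
(U + 4105) + 15731 = (11787 + 4105) + 15731 = 15892 + 15731 = 31623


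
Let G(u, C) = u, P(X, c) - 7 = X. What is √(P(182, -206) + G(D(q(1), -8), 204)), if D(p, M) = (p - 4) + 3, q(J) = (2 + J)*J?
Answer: √191 ≈ 13.820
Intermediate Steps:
q(J) = J*(2 + J)
P(X, c) = 7 + X
D(p, M) = -1 + p (D(p, M) = (-4 + p) + 3 = -1 + p)
√(P(182, -206) + G(D(q(1), -8), 204)) = √((7 + 182) + (-1 + 1*(2 + 1))) = √(189 + (-1 + 1*3)) = √(189 + (-1 + 3)) = √(189 + 2) = √191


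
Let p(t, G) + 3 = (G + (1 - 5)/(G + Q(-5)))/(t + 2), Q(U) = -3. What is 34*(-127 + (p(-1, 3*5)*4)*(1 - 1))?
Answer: -4318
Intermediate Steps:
p(t, G) = -3 + (G - 4/(-3 + G))/(2 + t) (p(t, G) = -3 + (G + (1 - 5)/(G - 3))/(t + 2) = -3 + (G - 4/(-3 + G))/(2 + t))
34*(-127 + (p(-1, 3*5)*4)*(1 - 1)) = 34*(-127 + (((14 + (3*5)² - 27*5 + 9*(-1) - 3*3*5*(-1))/(-6 - 3*(-1) + 2*(3*5) + (3*5)*(-1)))*4)*(1 - 1)) = 34*(-127 + (((14 + 15² - 9*15 - 9 - 3*15*(-1))/(-6 + 3 + 2*15 + 15*(-1)))*4)*0) = 34*(-127 + (((14 + 225 - 135 - 9 + 45)/(-6 + 3 + 30 - 15))*4)*0) = 34*(-127 + ((140/12)*4)*0) = 34*(-127 + (((1/12)*140)*4)*0) = 34*(-127 + ((35/3)*4)*0) = 34*(-127 + (140/3)*0) = 34*(-127 + 0) = 34*(-127) = -4318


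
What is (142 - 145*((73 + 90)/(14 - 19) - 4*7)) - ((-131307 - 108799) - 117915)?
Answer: 366950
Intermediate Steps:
(142 - 145*((73 + 90)/(14 - 19) - 4*7)) - ((-131307 - 108799) - 117915) = (142 - 145*(163/(-5) - 28)) - (-240106 - 117915) = (142 - 145*(163*(-1/5) - 28)) - 1*(-358021) = (142 - 145*(-163/5 - 28)) + 358021 = (142 - 145*(-303/5)) + 358021 = (142 + 8787) + 358021 = 8929 + 358021 = 366950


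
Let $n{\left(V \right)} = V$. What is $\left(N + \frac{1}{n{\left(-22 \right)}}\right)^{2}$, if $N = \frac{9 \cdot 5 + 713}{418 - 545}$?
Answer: $\frac{282340809}{7806436} \approx 36.168$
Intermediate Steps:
$N = - \frac{758}{127}$ ($N = \frac{45 + 713}{-127} = 758 \left(- \frac{1}{127}\right) = - \frac{758}{127} \approx -5.9685$)
$\left(N + \frac{1}{n{\left(-22 \right)}}\right)^{2} = \left(- \frac{758}{127} + \frac{1}{-22}\right)^{2} = \left(- \frac{758}{127} - \frac{1}{22}\right)^{2} = \left(- \frac{16803}{2794}\right)^{2} = \frac{282340809}{7806436}$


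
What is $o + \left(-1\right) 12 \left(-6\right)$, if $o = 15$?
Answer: $87$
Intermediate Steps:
$o + \left(-1\right) 12 \left(-6\right) = 15 + \left(-1\right) 12 \left(-6\right) = 15 - -72 = 15 + 72 = 87$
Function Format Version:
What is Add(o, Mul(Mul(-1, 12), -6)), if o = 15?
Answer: 87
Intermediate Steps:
Add(o, Mul(Mul(-1, 12), -6)) = Add(15, Mul(Mul(-1, 12), -6)) = Add(15, Mul(-12, -6)) = Add(15, 72) = 87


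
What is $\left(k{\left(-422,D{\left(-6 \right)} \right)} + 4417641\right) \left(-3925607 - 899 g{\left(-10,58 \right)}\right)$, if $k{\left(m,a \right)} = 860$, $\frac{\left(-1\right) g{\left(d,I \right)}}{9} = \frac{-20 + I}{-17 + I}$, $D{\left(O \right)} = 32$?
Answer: $- \frac{709798733178929}{41} \approx -1.7312 \cdot 10^{13}$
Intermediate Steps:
$g{\left(d,I \right)} = - \frac{9 \left(-20 + I\right)}{-17 + I}$ ($g{\left(d,I \right)} = - 9 \frac{-20 + I}{-17 + I} = - \frac{9 \left(-20 + I\right)}{-17 + I}$)
$\left(k{\left(-422,D{\left(-6 \right)} \right)} + 4417641\right) \left(-3925607 - 899 g{\left(-10,58 \right)}\right) = \left(860 + 4417641\right) \left(-3925607 - 899 \frac{9 \left(20 - 58\right)}{-17 + 58}\right) = 4418501 \left(-3925607 - 899 \frac{9 \left(20 - 58\right)}{41}\right) = 4418501 \left(-3925607 - 899 \cdot 9 \cdot \frac{1}{41} \left(-38\right)\right) = 4418501 \left(-3925607 - - \frac{307458}{41}\right) = 4418501 \left(-3925607 + \frac{307458}{41}\right) = 4418501 \left(- \frac{160642429}{41}\right) = - \frac{709798733178929}{41}$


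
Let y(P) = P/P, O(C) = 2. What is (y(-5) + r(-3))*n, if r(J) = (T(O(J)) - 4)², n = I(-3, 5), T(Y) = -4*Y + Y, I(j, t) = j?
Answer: -303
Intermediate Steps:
T(Y) = -3*Y
n = -3
r(J) = 100 (r(J) = (-3*2 - 4)² = (-6 - 4)² = (-10)² = 100)
y(P) = 1
(y(-5) + r(-3))*n = (1 + 100)*(-3) = 101*(-3) = -303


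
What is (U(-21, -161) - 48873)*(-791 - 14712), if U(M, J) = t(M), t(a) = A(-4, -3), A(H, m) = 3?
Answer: 757631610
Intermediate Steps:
t(a) = 3
U(M, J) = 3
(U(-21, -161) - 48873)*(-791 - 14712) = (3 - 48873)*(-791 - 14712) = -48870*(-15503) = 757631610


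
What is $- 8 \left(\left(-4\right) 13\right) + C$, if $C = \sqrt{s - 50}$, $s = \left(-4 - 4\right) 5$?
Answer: $416 + 3 i \sqrt{10} \approx 416.0 + 9.4868 i$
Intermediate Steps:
$s = -40$ ($s = \left(-8\right) 5 = -40$)
$C = 3 i \sqrt{10}$ ($C = \sqrt{-40 - 50} = \sqrt{-90} = 3 i \sqrt{10} \approx 9.4868 i$)
$- 8 \left(\left(-4\right) 13\right) + C = - 8 \left(\left(-4\right) 13\right) + 3 i \sqrt{10} = \left(-8\right) \left(-52\right) + 3 i \sqrt{10} = 416 + 3 i \sqrt{10}$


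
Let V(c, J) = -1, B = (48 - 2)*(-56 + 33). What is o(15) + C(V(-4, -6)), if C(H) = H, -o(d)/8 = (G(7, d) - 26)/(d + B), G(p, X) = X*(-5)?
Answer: -1851/1043 ≈ -1.7747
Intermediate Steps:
G(p, X) = -5*X
B = -1058 (B = 46*(-23) = -1058)
o(d) = -8*(-26 - 5*d)/(-1058 + d) (o(d) = -8*(-5*d - 26)/(d - 1058) = -8*(-26 - 5*d)/(-1058 + d))
o(15) + C(V(-4, -6)) = 8*(26 + 5*15)/(-1058 + 15) - 1 = 8*(26 + 75)/(-1043) - 1 = 8*(-1/1043)*101 - 1 = -808/1043 - 1 = -1851/1043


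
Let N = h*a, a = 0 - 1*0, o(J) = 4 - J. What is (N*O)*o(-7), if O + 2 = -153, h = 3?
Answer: 0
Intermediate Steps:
O = -155 (O = -2 - 153 = -155)
a = 0 (a = 0 + 0 = 0)
N = 0 (N = 3*0 = 0)
(N*O)*o(-7) = (0*(-155))*(4 - 1*(-7)) = 0*(4 + 7) = 0*11 = 0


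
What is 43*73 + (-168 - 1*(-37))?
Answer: 3008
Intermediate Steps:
43*73 + (-168 - 1*(-37)) = 3139 + (-168 + 37) = 3139 - 131 = 3008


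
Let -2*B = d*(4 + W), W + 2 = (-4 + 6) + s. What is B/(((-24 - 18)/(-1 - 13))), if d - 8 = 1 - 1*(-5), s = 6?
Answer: -70/3 ≈ -23.333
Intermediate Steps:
d = 14 (d = 8 + (1 - 1*(-5)) = 8 + (1 + 5) = 8 + 6 = 14)
W = 6 (W = -2 + ((-4 + 6) + 6) = -2 + (2 + 6) = -2 + 8 = 6)
B = -70 (B = -7*(4 + 6) = -7*10 = -½*140 = -70)
B/(((-24 - 18)/(-1 - 13))) = -70*(-1 - 13)/(-24 - 18) = -70/((-42/(-14))) = -70/((-42*(-1/14))) = -70/3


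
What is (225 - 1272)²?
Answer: 1096209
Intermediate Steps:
(225 - 1272)² = (-1047)² = 1096209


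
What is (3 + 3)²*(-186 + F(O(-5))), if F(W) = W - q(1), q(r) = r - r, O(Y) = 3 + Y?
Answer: -6768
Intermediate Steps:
q(r) = 0
F(W) = W (F(W) = W - 1*0 = W + 0 = W)
(3 + 3)²*(-186 + F(O(-5))) = (3 + 3)²*(-186 + (3 - 5)) = 6²*(-186 - 2) = 36*(-188) = -6768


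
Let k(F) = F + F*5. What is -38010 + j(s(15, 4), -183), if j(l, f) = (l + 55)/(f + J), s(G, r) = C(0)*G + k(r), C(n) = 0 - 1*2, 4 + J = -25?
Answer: -8058169/212 ≈ -38010.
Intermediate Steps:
J = -29 (J = -4 - 25 = -29)
k(F) = 6*F (k(F) = F + 5*F = 6*F)
C(n) = -2 (C(n) = 0 - 2 = -2)
s(G, r) = -2*G + 6*r
j(l, f) = (55 + l)/(-29 + f) (j(l, f) = (l + 55)/(f - 29) = (55 + l)/(-29 + f))
-38010 + j(s(15, 4), -183) = -38010 + (55 + (-2*15 + 6*4))/(-29 - 183) = -38010 + (55 + (-30 + 24))/(-212) = -38010 - (55 - 6)/212 = -38010 - 1/212*49 = -38010 - 49/212 = -8058169/212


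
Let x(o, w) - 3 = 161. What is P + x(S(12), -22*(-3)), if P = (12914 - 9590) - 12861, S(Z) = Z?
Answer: -9373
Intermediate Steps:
x(o, w) = 164 (x(o, w) = 3 + 161 = 164)
P = -9537 (P = 3324 - 12861 = -9537)
P + x(S(12), -22*(-3)) = -9537 + 164 = -9373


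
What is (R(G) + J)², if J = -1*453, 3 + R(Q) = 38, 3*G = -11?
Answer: 174724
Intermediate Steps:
G = -11/3 (G = (⅓)*(-11) = -11/3 ≈ -3.6667)
R(Q) = 35 (R(Q) = -3 + 38 = 35)
J = -453
(R(G) + J)² = (35 - 453)² = (-418)² = 174724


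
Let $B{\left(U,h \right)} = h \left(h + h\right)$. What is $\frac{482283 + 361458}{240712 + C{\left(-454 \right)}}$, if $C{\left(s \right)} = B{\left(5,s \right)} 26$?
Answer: $\frac{843741}{10958744} \approx 0.076993$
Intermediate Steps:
$B{\left(U,h \right)} = 2 h^{2}$ ($B{\left(U,h \right)} = h 2 h = 2 h^{2}$)
$C{\left(s \right)} = 52 s^{2}$ ($C{\left(s \right)} = 2 s^{2} \cdot 26 = 52 s^{2}$)
$\frac{482283 + 361458}{240712 + C{\left(-454 \right)}} = \frac{482283 + 361458}{240712 + 52 \left(-454\right)^{2}} = \frac{843741}{240712 + 52 \cdot 206116} = \frac{843741}{240712 + 10718032} = \frac{843741}{10958744}$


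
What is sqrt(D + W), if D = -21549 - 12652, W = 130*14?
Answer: I*sqrt(32381) ≈ 179.95*I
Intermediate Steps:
W = 1820
D = -34201
sqrt(D + W) = sqrt(-34201 + 1820) = sqrt(-32381) = I*sqrt(32381)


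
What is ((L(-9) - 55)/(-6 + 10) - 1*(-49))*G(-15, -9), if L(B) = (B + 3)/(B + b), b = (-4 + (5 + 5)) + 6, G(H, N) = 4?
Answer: 139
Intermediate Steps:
b = 12 (b = (-4 + 10) + 6 = 6 + 6 = 12)
L(B) = (3 + B)/(12 + B) (L(B) = (B + 3)/(B + 12) = (3 + B)/(12 + B))
((L(-9) - 55)/(-6 + 10) - 1*(-49))*G(-15, -9) = (((3 - 9)/(12 - 9) - 55)/(-6 + 10) - 1*(-49))*4 = ((-6/3 - 55)/4 + 49)*4 = (((1/3)*(-6) - 55)*(1/4) + 49)*4 = ((-2 - 55)*(1/4) + 49)*4 = (-57*1/4 + 49)*4 = (-57/4 + 49)*4 = (139/4)*4 = 139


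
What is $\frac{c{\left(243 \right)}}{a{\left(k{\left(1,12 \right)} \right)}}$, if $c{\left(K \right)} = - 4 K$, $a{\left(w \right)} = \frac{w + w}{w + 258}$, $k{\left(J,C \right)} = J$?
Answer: $-125874$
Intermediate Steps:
$a{\left(w \right)} = \frac{2 w}{258 + w}$
$\frac{c{\left(243 \right)}}{a{\left(k{\left(1,12 \right)} \right)}} = \frac{\left(-4\right) 243}{2 \cdot 1 \frac{1}{258 + 1}} = - \frac{972}{2 \cdot 1 \cdot \frac{1}{259}} = - \frac{972}{\frac{2}{259}} = \left(-972\right) \frac{259}{2} = -125874$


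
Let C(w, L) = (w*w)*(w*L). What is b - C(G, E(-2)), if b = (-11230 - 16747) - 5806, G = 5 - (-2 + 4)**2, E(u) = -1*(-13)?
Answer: -33796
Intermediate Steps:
E(u) = 13
G = 1 (G = 5 - 1*2**2 = 5 - 1*4 = 5 - 4 = 1)
C(w, L) = L*w**3 (C(w, L) = w**2*(L*w) = L*w**3)
b = -33783 (b = -27977 - 5806 = -33783)
b - C(G, E(-2)) = -33783 - 13*1**3 = -33783 - 13 = -33796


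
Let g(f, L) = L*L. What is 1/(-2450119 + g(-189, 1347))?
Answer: -1/635710 ≈ -1.5730e-6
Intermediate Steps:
g(f, L) = L**2
1/(-2450119 + g(-189, 1347)) = 1/(-2450119 + 1347**2) = 1/(-2450119 + 1814409) = 1/(-635710) = -1/635710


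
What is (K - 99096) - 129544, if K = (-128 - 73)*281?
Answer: -285121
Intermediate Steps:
K = -56481 (K = -201*281 = -56481)
(K - 99096) - 129544 = (-56481 - 99096) - 129544 = -155577 - 129544 = -285121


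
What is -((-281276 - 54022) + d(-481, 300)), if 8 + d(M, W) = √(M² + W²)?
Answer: 335306 - √321361 ≈ 3.3474e+5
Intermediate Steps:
d(M, W) = -8 + √(M² + W²)
-((-281276 - 54022) + d(-481, 300)) = -((-281276 - 54022) + (-8 + √((-481)² + 300²))) = -(-335298 + (-8 + √(231361 + 90000))) = -(-335298 + (-8 + √321361)) = -(-335306 + √321361) = 335306 - √321361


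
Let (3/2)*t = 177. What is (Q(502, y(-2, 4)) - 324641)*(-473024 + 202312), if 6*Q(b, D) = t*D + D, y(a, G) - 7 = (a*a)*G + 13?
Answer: 87690926024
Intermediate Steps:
t = 118 (t = (⅔)*177 = 118)
y(a, G) = 20 + G*a² (y(a, G) = 7 + ((a*a)*G + 13) = 7 + (a²*G + 13) = 7 + (G*a² + 13) = 7 + (13 + G*a²) = 20 + G*a²)
Q(b, D) = 119*D/6 (Q(b, D) = (118*D + D)/6 = (119*D)/6 = 119*D/6)
(Q(502, y(-2, 4)) - 324641)*(-473024 + 202312) = (119*(20 + 4*(-2)²)/6 - 324641)*(-473024 + 202312) = (119*(20 + 4*4)/6 - 324641)*(-270712) = (119*(20 + 16)/6 - 324641)*(-270712) = ((119/6)*36 - 324641)*(-270712) = (714 - 324641)*(-270712) = -323927*(-270712) = 87690926024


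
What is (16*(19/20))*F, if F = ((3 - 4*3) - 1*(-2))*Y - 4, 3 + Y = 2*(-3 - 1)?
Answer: 5548/5 ≈ 1109.6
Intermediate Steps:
Y = -11 (Y = -3 + 2*(-3 - 1) = -3 + 2*(-4) = -3 - 8 = -11)
F = 73 (F = ((3 - 4*3) - 1*(-2))*(-11) - 4 = ((3 - 12) + 2)*(-11) - 4 = (-9 + 2)*(-11) - 4 = -7*(-11) - 4 = 77 - 4 = 73)
(16*(19/20))*F = (16*(19/20))*73 = (76/5)*73 = 5548/5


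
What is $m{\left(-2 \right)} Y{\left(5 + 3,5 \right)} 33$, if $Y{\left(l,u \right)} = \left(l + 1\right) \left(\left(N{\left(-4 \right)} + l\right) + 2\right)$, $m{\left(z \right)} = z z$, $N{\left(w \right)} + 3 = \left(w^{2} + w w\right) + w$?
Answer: $41580$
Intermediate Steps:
$N{\left(w \right)} = -3 + w + 2 w^{2}$ ($N{\left(w \right)} = -3 + \left(\left(w^{2} + w w\right) + w\right) = -3 + \left(\left(w^{2} + w^{2}\right) + w\right) = -3 + \left(2 w^{2} + w\right) = -3 + \left(w + 2 w^{2}\right) = -3 + w + 2 w^{2}$)
$m{\left(z \right)} = z^{2}$
$Y{\left(l,u \right)} = \left(1 + l\right) \left(27 + l\right)$ ($Y{\left(l,u \right)} = \left(l + 1\right) \left(\left(\left(-3 - 4 + 2 \left(-4\right)^{2}\right) + l\right) + 2\right) = \left(1 + l\right) \left(\left(\left(-3 - 4 + 2 \cdot 16\right) + l\right) + 2\right) = \left(1 + l\right) \left(\left(\left(-3 - 4 + 32\right) + l\right) + 2\right) = \left(1 + l\right) \left(\left(25 + l\right) + 2\right) = \left(1 + l\right) \left(27 + l\right)$)
$m{\left(-2 \right)} Y{\left(5 + 3,5 \right)} 33 = \left(-2\right)^{2} \left(27 + \left(5 + 3\right)^{2} + 28 \left(5 + 3\right)\right) 33 = 4 \left(27 + 8^{2} + 28 \cdot 8\right) 33 = 4 \left(27 + 64 + 224\right) 33 = 4 \cdot 315 \cdot 33 = 1260 \cdot 33 = 41580$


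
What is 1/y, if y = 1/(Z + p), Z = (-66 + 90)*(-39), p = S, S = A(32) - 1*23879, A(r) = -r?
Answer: -24847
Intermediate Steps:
S = -23911 (S = -1*32 - 1*23879 = -32 - 23879 = -23911)
p = -23911
Z = -936 (Z = 24*(-39) = -936)
y = -1/24847 (y = 1/(-936 - 23911) = 1/(-24847) = -1/24847 ≈ -4.0246e-5)
1/y = 1/(-1/24847) = -24847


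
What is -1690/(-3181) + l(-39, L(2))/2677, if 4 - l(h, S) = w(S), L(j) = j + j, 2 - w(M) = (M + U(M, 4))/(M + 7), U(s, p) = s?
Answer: 49860860/93670907 ≈ 0.53230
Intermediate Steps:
w(M) = 2 - 2*M/(7 + M) (w(M) = 2 - (M + M)/(M + 7) = 2 - 2*M/(7 + M))
L(j) = 2*j
l(h, S) = 4 - 14/(7 + S)
-1690/(-3181) + l(-39, L(2))/2677 = -1690/(-3181) + (2*(7 + 2*(2*2))/(7 + 2*2))/2677 = -1690*(-1/3181) + (2*(7 + 2*4)/(7 + 4))*(1/2677) = 1690/3181 + (2*(7 + 8)/11)*(1/2677) = 1690/3181 + (2*(1/11)*15)*(1/2677) = 1690/3181 + (30/11)*(1/2677) = 1690/3181 + 30/29447 = 49860860/93670907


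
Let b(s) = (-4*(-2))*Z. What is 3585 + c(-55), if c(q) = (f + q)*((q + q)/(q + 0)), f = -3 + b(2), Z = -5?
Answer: 3389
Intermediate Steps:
b(s) = -40 (b(s) = -4*(-2)*(-5) = 8*(-5) = -40)
f = -43 (f = -3 - 40 = -43)
c(q) = -86 + 2*q (c(q) = (-43 + q)*((q + q)/(q + 0)) = (-43 + q)*((2*q)/q) = (-43 + q)*2 = -86 + 2*q)
3585 + c(-55) = 3585 + (-86 + 2*(-55)) = 3585 + (-86 - 110) = 3585 - 196 = 3389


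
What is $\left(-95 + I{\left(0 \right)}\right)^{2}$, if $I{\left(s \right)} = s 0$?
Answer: $9025$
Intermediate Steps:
$I{\left(s \right)} = 0$
$\left(-95 + I{\left(0 \right)}\right)^{2} = \left(-95 + 0\right)^{2} = \left(-95\right)^{2} = 9025$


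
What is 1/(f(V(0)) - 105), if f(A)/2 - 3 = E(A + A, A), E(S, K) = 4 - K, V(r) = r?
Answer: -1/91 ≈ -0.010989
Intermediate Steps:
f(A) = 14 - 2*A (f(A) = 6 + 2*(4 - A) = 6 + (8 - 2*A) = 14 - 2*A)
1/(f(V(0)) - 105) = 1/((14 - 2*0) - 105) = 1/((14 + 0) - 105) = 1/(14 - 105) = 1/(-91) = -1/91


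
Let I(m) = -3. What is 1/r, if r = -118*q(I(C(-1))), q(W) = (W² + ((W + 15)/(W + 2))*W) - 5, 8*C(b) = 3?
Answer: -1/4720 ≈ -0.00021186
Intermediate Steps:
C(b) = 3/8 (C(b) = (⅛)*3 = 3/8)
q(W) = -5 + W² + W*(15 + W)/(2 + W) (q(W) = (W² + ((15 + W)/(2 + W))*W) - 5 = (W² + W*(15 + W)/(2 + W)) - 5 = -5 + W² + W*(15 + W)/(2 + W))
r = -4720 (r = -118*(-10 + (-3)³ + 3*(-3)² + 10*(-3))/(2 - 3) = -118*(-10 - 27 + 3*9 - 30)/(-1) = -(-118)*(-10 - 27 + 27 - 30) = -(-118)*(-40) = -118*40 = -4720)
1/r = 1/(-4720) = -1/4720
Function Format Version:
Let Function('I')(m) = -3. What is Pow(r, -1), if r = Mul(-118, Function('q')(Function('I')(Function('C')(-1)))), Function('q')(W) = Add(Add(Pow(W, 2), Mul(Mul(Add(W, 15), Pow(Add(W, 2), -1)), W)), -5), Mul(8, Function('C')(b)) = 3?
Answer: Rational(-1, 4720) ≈ -0.00021186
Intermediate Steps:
Function('C')(b) = Rational(3, 8) (Function('C')(b) = Mul(Rational(1, 8), 3) = Rational(3, 8))
Function('q')(W) = Add(-5, Pow(W, 2), Mul(W, Pow(Add(2, W), -1), Add(15, W))) (Function('q')(W) = Add(Add(Pow(W, 2), Mul(Mul(Add(15, W), Pow(Add(2, W), -1)), W)), -5) = Add(Add(Pow(W, 2), Mul(Mul(Pow(Add(2, W), -1), Add(15, W)), W)), -5) = Add(Add(Pow(W, 2), Mul(W, Pow(Add(2, W), -1), Add(15, W))), -5) = Add(-5, Pow(W, 2), Mul(W, Pow(Add(2, W), -1), Add(15, W))))
r = -4720 (r = Mul(-118, Mul(Pow(Add(2, -3), -1), Add(-10, Pow(-3, 3), Mul(3, Pow(-3, 2)), Mul(10, -3)))) = Mul(-118, Mul(Pow(-1, -1), Add(-10, -27, Mul(3, 9), -30))) = Mul(-118, Mul(-1, Add(-10, -27, 27, -30))) = Mul(-118, Mul(-1, -40)) = Mul(-118, 40) = -4720)
Pow(r, -1) = Pow(-4720, -1) = Rational(-1, 4720)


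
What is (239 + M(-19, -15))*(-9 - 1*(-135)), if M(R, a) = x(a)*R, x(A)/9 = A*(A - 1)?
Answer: -5140926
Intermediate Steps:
x(A) = 9*A*(-1 + A) (x(A) = 9*(A*(A - 1)) = 9*(A*(-1 + A)) = 9*A*(-1 + A))
M(R, a) = 9*R*a*(-1 + a) (M(R, a) = (9*a*(-1 + a))*R = 9*R*a*(-1 + a))
(239 + M(-19, -15))*(-9 - 1*(-135)) = (239 + 9*(-19)*(-15)*(-1 - 15))*(-9 - 1*(-135)) = (239 + 9*(-19)*(-15)*(-16))*(-9 + 135) = (239 - 41040)*126 = -40801*126 = -5140926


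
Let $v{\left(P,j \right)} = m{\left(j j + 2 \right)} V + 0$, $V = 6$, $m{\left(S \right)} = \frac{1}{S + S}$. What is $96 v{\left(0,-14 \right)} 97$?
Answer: $\frac{1552}{11} \approx 141.09$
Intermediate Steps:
$m{\left(S \right)} = \frac{1}{2 S}$
$v{\left(P,j \right)} = \frac{3}{2 + j^{2}}$ ($v{\left(P,j \right)} = \frac{1}{2 \left(j j + 2\right)} 6 + 0 = \frac{1}{2 \left(j^{2} + 2\right)} 6 + 0 = \frac{1}{2 \left(2 + j^{2}\right)} 6 + 0 = \frac{3}{2 + j^{2}} + 0 = \frac{3}{2 + j^{2}}$)
$96 v{\left(0,-14 \right)} 97 = 96 \frac{3}{2 + \left(-14\right)^{2}} \cdot 97 = 96 \frac{3}{2 + 196} \cdot 97 = 96 \cdot \frac{3}{198} \cdot 97 = 96 \cdot 3 \cdot \frac{1}{198} \cdot 97 = 96 \cdot \frac{1}{66} \cdot 97 = \frac{16}{11} \cdot 97 = \frac{1552}{11}$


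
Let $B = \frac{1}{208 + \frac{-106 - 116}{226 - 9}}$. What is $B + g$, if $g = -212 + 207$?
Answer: $- \frac{224353}{44914} \approx -4.9952$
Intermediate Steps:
$g = -5$
$B = \frac{217}{44914}$ ($B = \frac{1}{208 - \frac{222}{217}} = \frac{1}{\frac{44914}{217}} = \frac{217}{44914} \approx 0.0048315$)
$B + g = \frac{217}{44914} - 5 = - \frac{224353}{44914}$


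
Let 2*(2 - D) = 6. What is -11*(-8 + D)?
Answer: 99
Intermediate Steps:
D = -1 (D = 2 - 1/2*6 = 2 - 3 = -1)
-11*(-8 + D) = -11*(-8 - 1) = -11*(-9) = 99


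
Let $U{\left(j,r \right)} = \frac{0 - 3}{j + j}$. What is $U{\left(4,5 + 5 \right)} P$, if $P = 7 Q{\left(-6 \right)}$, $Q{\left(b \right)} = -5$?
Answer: $\frac{105}{8} \approx 13.125$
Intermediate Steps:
$P = -35$ ($P = 7 \left(-5\right) = -35$)
$U{\left(j,r \right)} = - \frac{3}{2 j}$
$U{\left(4,5 + 5 \right)} P = - \frac{3}{2 \cdot 4} \left(-35\right) = \left(- \frac{3}{2}\right) \frac{1}{4} \left(-35\right) = \left(- \frac{3}{8}\right) \left(-35\right) = \frac{105}{8}$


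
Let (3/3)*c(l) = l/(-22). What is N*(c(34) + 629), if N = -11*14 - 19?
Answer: -1194046/11 ≈ -1.0855e+5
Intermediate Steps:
N = -173 (N = -154 - 19 = -173)
c(l) = -l/22 (c(l) = l/(-22) = l*(-1/22) = -l/22)
N*(c(34) + 629) = -173*(-1/22*34 + 629) = -173*(-17/11 + 629) = -173*6902/11 = -1194046/11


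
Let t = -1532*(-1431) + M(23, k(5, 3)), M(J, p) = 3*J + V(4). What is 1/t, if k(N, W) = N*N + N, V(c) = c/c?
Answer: 1/2192362 ≈ 4.5613e-7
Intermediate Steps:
V(c) = 1
k(N, W) = N + N² (k(N, W) = N² + N = N + N²)
M(J, p) = 1 + 3*J (M(J, p) = 3*J + 1 = 1 + 3*J)
t = 2192362 (t = -1532*(-1431) + (1 + 3*23) = 2192292 + (1 + 69) = 2192292 + 70 = 2192362)
1/t = 1/2192362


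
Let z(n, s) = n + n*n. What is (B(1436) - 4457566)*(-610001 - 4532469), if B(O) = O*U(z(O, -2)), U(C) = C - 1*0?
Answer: -15215408516773420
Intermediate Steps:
z(n, s) = n + n²
U(C) = C (U(C) = C + 0 = C)
B(O) = O²*(1 + O) (B(O) = O*(O*(1 + O)) = O²*(1 + O))
(B(1436) - 4457566)*(-610001 - 4532469) = (1436²*(1 + 1436) - 4457566)*(-610001 - 4532469) = (2062096*1437 - 4457566)*(-5142470) = (2963231952 - 4457566)*(-5142470) = 2958774386*(-5142470) = -15215408516773420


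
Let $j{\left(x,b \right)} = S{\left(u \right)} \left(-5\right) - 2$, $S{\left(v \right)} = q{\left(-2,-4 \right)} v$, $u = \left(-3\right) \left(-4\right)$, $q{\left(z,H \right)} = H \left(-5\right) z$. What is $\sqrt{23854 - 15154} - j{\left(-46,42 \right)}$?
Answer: $-2398 + 10 \sqrt{87} \approx -2304.7$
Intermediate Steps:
$q{\left(z,H \right)} = - 5 H z$
$u = 12$
$S{\left(v \right)} = - 40 v$ ($S{\left(v \right)} = \left(-5\right) \left(-4\right) \left(-2\right) v = - 40 v$)
$j{\left(x,b \right)} = 2398$ ($j{\left(x,b \right)} = \left(-40\right) 12 \left(-5\right) - 2 = \left(-480\right) \left(-5\right) - 2 = 2400 - 2 = 2398$)
$\sqrt{23854 - 15154} - j{\left(-46,42 \right)} = \sqrt{23854 - 15154} - 2398 = \sqrt{8700} - 2398 = 10 \sqrt{87} - 2398 = -2398 + 10 \sqrt{87}$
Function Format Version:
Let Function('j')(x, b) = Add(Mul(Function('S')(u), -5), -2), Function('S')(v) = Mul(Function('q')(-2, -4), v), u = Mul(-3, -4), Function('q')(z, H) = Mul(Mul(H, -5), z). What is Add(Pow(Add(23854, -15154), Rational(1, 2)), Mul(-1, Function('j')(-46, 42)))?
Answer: Add(-2398, Mul(10, Pow(87, Rational(1, 2)))) ≈ -2304.7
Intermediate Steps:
Function('q')(z, H) = Mul(-5, H, z) (Function('q')(z, H) = Mul(Mul(-5, H), z) = Mul(-5, H, z))
u = 12
Function('S')(v) = Mul(-40, v) (Function('S')(v) = Mul(Mul(-5, -4, -2), v) = Mul(-40, v))
Function('j')(x, b) = 2398 (Function('j')(x, b) = Add(Mul(Mul(-40, 12), -5), -2) = Add(Mul(-480, -5), -2) = Add(2400, -2) = 2398)
Add(Pow(Add(23854, -15154), Rational(1, 2)), Mul(-1, Function('j')(-46, 42))) = Add(Pow(Add(23854, -15154), Rational(1, 2)), Mul(-1, 2398)) = Add(Pow(8700, Rational(1, 2)), -2398) = Add(Mul(10, Pow(87, Rational(1, 2))), -2398) = Add(-2398, Mul(10, Pow(87, Rational(1, 2))))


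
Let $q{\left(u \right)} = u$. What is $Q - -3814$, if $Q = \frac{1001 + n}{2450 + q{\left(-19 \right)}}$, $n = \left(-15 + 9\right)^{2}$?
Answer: $\frac{545463}{143} \approx 3814.4$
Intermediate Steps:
$n = 36$ ($n = \left(-6\right)^{2} = 36$)
$Q = \frac{61}{143}$ ($Q = \frac{1001 + 36}{2450 - 19} = \frac{1037}{2431} = 1037 \cdot \frac{1}{2431} = \frac{61}{143} \approx 0.42657$)
$Q - -3814 = \frac{61}{143} - -3814 = \frac{61}{143} + 3814 = \frac{545463}{143}$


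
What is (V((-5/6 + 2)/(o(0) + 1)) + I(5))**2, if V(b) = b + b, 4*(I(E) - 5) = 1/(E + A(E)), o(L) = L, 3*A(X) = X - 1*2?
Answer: 3481/64 ≈ 54.391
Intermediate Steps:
A(X) = -2/3 + X/3 (A(X) = (X - 1*2)/3 = (X - 2)/3 = (-2 + X)/3 = -2/3 + X/3)
I(E) = 5 + 1/(4*(-2/3 + 4*E/3)) (I(E) = 5 + 1/(4*(E + (-2/3 + E/3))) = 5 + 1/(4*(-2/3 + 4*E/3)))
V(b) = 2*b
(V((-5/6 + 2)/(o(0) + 1)) + I(5))**2 = (2*((-5/6 + 2)/(0 + 1)) + (-37 + 80*5)/(8*(-1 + 2*5)))**2 = (2*((-5*1/6 + 2)/1) + (-37 + 400)/(8*(-1 + 10)))**2 = (2*((-5/6 + 2)*1) + (1/8)*363/9)**2 = (2*((7/6)*1) + (1/8)*(1/9)*363)**2 = (2*(7/6) + 121/24)**2 = (7/3 + 121/24)**2 = (59/8)**2 = 3481/64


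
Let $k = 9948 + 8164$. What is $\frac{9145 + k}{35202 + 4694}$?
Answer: $\frac{27257}{39896} \approx 0.6832$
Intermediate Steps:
$k = 18112$
$\frac{9145 + k}{35202 + 4694} = \frac{9145 + 18112}{35202 + 4694} = \frac{27257}{39896}$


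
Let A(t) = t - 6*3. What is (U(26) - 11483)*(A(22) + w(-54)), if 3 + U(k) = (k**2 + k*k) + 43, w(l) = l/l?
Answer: -50455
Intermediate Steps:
A(t) = -18 + t (A(t) = t - 18 = -18 + t)
w(l) = 1
U(k) = 40 + 2*k**2 (U(k) = -3 + ((k**2 + k*k) + 43) = -3 + ((k**2 + k**2) + 43) = -3 + (2*k**2 + 43) = -3 + (43 + 2*k**2) = 40 + 2*k**2)
(U(26) - 11483)*(A(22) + w(-54)) = ((40 + 2*26**2) - 11483)*((-18 + 22) + 1) = ((40 + 2*676) - 11483)*(4 + 1) = ((40 + 1352) - 11483)*5 = (1392 - 11483)*5 = -10091*5 = -50455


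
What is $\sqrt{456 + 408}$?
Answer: $12 \sqrt{6} \approx 29.394$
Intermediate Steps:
$\sqrt{456 + 408} = \sqrt{864} = 12 \sqrt{6}$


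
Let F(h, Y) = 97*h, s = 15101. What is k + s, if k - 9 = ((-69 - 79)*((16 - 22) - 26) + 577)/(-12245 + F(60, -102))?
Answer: 97076437/6425 ≈ 15109.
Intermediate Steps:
k = 52512/6425 (k = 9 + ((-69 - 79)*((16 - 22) - 26) + 577)/(-12245 + 97*60) = 9 + (-148*(-6 - 26) + 577)/(-12245 + 5820) = 9 + (-148*(-32) + 577)/(-6425) = 9 + (4736 + 577)*(-1/6425) = 9 + 5313*(-1/6425) = 9 - 5313/6425 = 52512/6425 ≈ 8.1731)
k + s = 52512/6425 + 15101 = 97076437/6425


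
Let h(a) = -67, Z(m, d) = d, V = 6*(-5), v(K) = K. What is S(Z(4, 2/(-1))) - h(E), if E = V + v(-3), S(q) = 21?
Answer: 88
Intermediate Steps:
V = -30
E = -33 (E = -30 - 3 = -33)
S(Z(4, 2/(-1))) - h(E) = 21 - 1*(-67) = 21 + 67 = 88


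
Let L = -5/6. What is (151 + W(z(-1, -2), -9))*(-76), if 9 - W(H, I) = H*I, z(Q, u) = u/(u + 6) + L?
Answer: -11248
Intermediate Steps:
L = -⅚ (L = -5*⅙ = -⅚ ≈ -0.83333)
z(Q, u) = -⅚ + u/(6 + u) (z(Q, u) = u/(u + 6) - ⅚ = u/(6 + u) - ⅚ = -⅚ + u/(6 + u))
W(H, I) = 9 - H*I
(151 + W(z(-1, -2), -9))*(-76) = (151 + (9 - 1*(-30 - 2)/(6*(6 - 2))*(-9)))*(-76) = (151 + (9 - 1*(⅙)*(-32)/4*(-9)))*(-76) = (151 + (9 - 1*(⅙)*(¼)*(-32)*(-9)))*(-76) = (151 + (9 - 1*(-4/3)*(-9)))*(-76) = (151 + (9 - 12))*(-76) = (151 - 3)*(-76) = 148*(-76) = -11248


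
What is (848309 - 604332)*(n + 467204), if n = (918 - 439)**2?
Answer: 169965357165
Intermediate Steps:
n = 229441 (n = 479**2 = 229441)
(848309 - 604332)*(n + 467204) = (848309 - 604332)*(229441 + 467204) = 243977*696645 = 169965357165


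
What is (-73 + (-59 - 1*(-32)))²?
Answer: 10000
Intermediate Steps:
(-73 + (-59 - 1*(-32)))² = (-73 + (-59 + 32))² = (-73 - 27)² = (-100)² = 10000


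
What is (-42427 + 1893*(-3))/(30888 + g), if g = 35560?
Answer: -24053/33224 ≈ -0.72396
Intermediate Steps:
(-42427 + 1893*(-3))/(30888 + g) = (-42427 + 1893*(-3))/(30888 + 35560) = (-42427 - 5679)/66448 = -48106*1/66448 = -24053/33224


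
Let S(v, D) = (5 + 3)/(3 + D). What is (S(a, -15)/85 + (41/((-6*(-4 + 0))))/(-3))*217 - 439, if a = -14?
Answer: -3453341/6120 ≈ -564.27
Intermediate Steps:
S(v, D) = 8/(3 + D)
(S(a, -15)/85 + (41/((-6*(-4 + 0))))/(-3))*217 - 439 = ((8/(3 - 15))/85 + (41/((-6*(-4 + 0))))/(-3))*217 - 439 = ((8/(-12))*(1/85) + (41/((-6*(-4))))*(-⅓))*217 - 439 = ((8*(-1/12))*(1/85) + (41/24)*(-⅓))*217 - 439 = (-⅔*1/85 + (41*(1/24))*(-⅓))*217 - 439 = (-2/255 + (41/24)*(-⅓))*217 - 439 = (-2/255 - 41/72)*217 - 439 = -3533/6120*217 - 439 = -766661/6120 - 439 = -3453341/6120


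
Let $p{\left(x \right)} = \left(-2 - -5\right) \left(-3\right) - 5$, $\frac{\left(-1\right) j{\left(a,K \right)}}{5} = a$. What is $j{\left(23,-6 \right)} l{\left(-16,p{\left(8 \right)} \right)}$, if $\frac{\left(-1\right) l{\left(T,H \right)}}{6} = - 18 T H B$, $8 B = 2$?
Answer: $-695520$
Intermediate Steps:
$j{\left(a,K \right)} = - 5 a$
$B = \frac{1}{4}$ ($B = \frac{1}{8} \cdot 2 = \frac{1}{4} \approx 0.25$)
$p{\left(x \right)} = -14$ ($p{\left(x \right)} = \left(-2 + 5\right) \left(-3\right) - 5 = 3 \left(-3\right) - 5 = -9 - 5 = -14$)
$l{\left(T,H \right)} = 27 H T$ ($l{\left(T,H \right)} = - 6 \left(- 18 T H \frac{1}{4}\right) = - 6 \left(- 18 H T \frac{1}{4}\right) = - 6 \left(- 18 \frac{H T}{4}\right) = - 6 \left(- \frac{9 H T}{2}\right) = 27 H T$)
$j{\left(23,-6 \right)} l{\left(-16,p{\left(8 \right)} \right)} = \left(-5\right) 23 \cdot 27 \left(-14\right) \left(-16\right) = \left(-115\right) 6048 = -695520$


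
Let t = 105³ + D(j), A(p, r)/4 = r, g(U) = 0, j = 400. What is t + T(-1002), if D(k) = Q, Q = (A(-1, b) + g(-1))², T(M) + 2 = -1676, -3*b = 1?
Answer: 10403539/9 ≈ 1.1559e+6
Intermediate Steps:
b = -⅓ (b = -⅓*1 = -⅓ ≈ -0.33333)
T(M) = -1678 (T(M) = -2 - 1676 = -1678)
A(p, r) = 4*r
Q = 16/9 (Q = (4*(-⅓) + 0)² = (-4/3 + 0)² = (-4/3)² = 16/9 ≈ 1.7778)
D(k) = 16/9
t = 10418641/9 (t = 105³ + 16/9 = 1157625 + 16/9 = 10418641/9 ≈ 1.1576e+6)
t + T(-1002) = 10418641/9 - 1678 = 10403539/9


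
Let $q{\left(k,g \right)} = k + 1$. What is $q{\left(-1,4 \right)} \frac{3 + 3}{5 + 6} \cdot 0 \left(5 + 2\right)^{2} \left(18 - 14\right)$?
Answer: $0$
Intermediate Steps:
$q{\left(k,g \right)} = 1 + k$
$q{\left(-1,4 \right)} \frac{3 + 3}{5 + 6} \cdot 0 \left(5 + 2\right)^{2} \left(18 - 14\right) = \left(1 - 1\right) \frac{3 + 3}{5 + 6} \cdot 0 \left(5 + 2\right)^{2} \left(18 - 14\right) = 0 \cdot \frac{6}{11} \cdot 0 \cdot 7^{2} \cdot 4 = 0 \cdot 6 \cdot \frac{1}{11} \cdot 0 \cdot 49 \cdot 4 = 0 \cdot \frac{6}{11} \cdot 0 \cdot 49 \cdot 4 = 0 \cdot 0 \cdot 49 \cdot 4 = 0 \cdot 0 \cdot 4 = 0 \cdot 4 = 0$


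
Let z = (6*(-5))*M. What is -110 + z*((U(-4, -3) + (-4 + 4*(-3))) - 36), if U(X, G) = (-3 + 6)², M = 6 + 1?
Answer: 8920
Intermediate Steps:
M = 7
z = -210 (z = (6*(-5))*7 = -30*7 = -210)
U(X, G) = 9 (U(X, G) = 3² = 9)
-110 + z*((U(-4, -3) + (-4 + 4*(-3))) - 36) = -110 - 210*((9 + (-4 + 4*(-3))) - 36) = -110 - 210*((9 + (-4 - 12)) - 36) = -110 - 210*((9 - 16) - 36) = -110 - 210*(-7 - 36) = -110 - 210*(-43) = -110 + 9030 = 8920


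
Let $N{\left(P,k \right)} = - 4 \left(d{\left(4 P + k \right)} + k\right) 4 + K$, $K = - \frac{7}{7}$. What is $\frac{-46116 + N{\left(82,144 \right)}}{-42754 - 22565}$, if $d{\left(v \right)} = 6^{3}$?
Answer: $\frac{51877}{65319} \approx 0.79421$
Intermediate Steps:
$d{\left(v \right)} = 216$
$K = -1$ ($K = \left(-7\right) \frac{1}{7} = -1$)
$N{\left(P,k \right)} = -3457 - 16 k$ ($N{\left(P,k \right)} = - 4 \left(216 + k\right) 4 - 1 = \left(-864 - 4 k\right) 4 - 1 = \left(-3456 - 16 k\right) - 1 = -3457 - 16 k$)
$\frac{-46116 + N{\left(82,144 \right)}}{-42754 - 22565} = \frac{-46116 - 5761}{-42754 - 22565} = \frac{-46116 - 5761}{-65319} = \left(-46116 - 5761\right) \left(- \frac{1}{65319}\right) = \left(-51877\right) \left(- \frac{1}{65319}\right) = \frac{51877}{65319}$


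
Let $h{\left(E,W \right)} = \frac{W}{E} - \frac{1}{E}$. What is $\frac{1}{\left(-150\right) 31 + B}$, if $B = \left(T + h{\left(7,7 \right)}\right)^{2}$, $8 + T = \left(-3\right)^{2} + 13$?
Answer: $- \frac{49}{217034} \approx -0.00022577$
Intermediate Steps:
$h{\left(E,W \right)} = - \frac{1}{E} + \frac{W}{E}$
$T = 14$ ($T = -8 + \left(\left(-3\right)^{2} + 13\right) = -8 + \left(9 + 13\right) = -8 + 22 = 14$)
$B = \frac{10816}{49}$ ($B = \left(14 + \frac{-1 + 7}{7}\right)^{2} = \left(14 + \frac{1}{7} \cdot 6\right)^{2} = \left(14 + \frac{6}{7}\right)^{2} = \left(\frac{104}{7}\right)^{2} = \frac{10816}{49} \approx 220.73$)
$\frac{1}{\left(-150\right) 31 + B} = \frac{1}{\left(-150\right) 31 + \frac{10816}{49}} = \frac{1}{-4650 + \frac{10816}{49}} = \frac{1}{- \frac{217034}{49}} = - \frac{49}{217034}$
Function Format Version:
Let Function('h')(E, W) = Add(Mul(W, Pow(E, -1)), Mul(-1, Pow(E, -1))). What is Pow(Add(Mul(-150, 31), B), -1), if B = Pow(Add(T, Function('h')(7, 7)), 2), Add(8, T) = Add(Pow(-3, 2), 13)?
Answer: Rational(-49, 217034) ≈ -0.00022577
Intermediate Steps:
Function('h')(E, W) = Add(Mul(-1, Pow(E, -1)), Mul(W, Pow(E, -1)))
T = 14 (T = Add(-8, Add(Pow(-3, 2), 13)) = Add(-8, Add(9, 13)) = Add(-8, 22) = 14)
B = Rational(10816, 49) (B = Pow(Add(14, Mul(Pow(7, -1), Add(-1, 7))), 2) = Pow(Add(14, Mul(Rational(1, 7), 6)), 2) = Pow(Add(14, Rational(6, 7)), 2) = Pow(Rational(104, 7), 2) = Rational(10816, 49) ≈ 220.73)
Pow(Add(Mul(-150, 31), B), -1) = Pow(Add(Mul(-150, 31), Rational(10816, 49)), -1) = Pow(Add(-4650, Rational(10816, 49)), -1) = Pow(Rational(-217034, 49), -1) = Rational(-49, 217034)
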